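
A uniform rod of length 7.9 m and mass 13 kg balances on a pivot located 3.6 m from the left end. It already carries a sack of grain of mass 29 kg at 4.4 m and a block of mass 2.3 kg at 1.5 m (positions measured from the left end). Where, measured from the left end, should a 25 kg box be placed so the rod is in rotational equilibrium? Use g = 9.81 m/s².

x ≈ 2.68 m from the left end

About the pivot (at 3.6 m from the left end):
Beam weight: 13 × 9.81 = 127.5 N down at 3.95 m → arm 0.35 m, τ = 127.5 × 0.35 = 44.62 N·m clockwise.
Sack of grain: 29 × 9.81 = 284.5 N down at 4.4 m → arm 0.8 m, τ = 284.5 × 0.8 = 227.6 N·m clockwise.
Block: 2.3 × 9.81 = 22.56 N down at 1.5 m → arm 2.1 m, τ = 22.56 × 2.1 = 47.38 N·m counterclockwise.
Net moment of existing loads = 224.8 N·m clockwise.
The box weighs 25 × 9.81 = 245.2 N and must supply an equal counterclockwise moment, so its lever arm about the pivot is 224.8 / 245.2 = 0.917 m.
That puts it at 3.6 − 0.917 = 2.68 m from the left end.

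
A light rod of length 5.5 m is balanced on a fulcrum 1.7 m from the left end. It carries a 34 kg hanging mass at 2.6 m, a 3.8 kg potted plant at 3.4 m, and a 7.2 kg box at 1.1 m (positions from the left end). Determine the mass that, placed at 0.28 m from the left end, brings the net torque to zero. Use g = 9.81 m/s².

m ≈ 23.1 kg

Taking torques about the fulcrum (at 1.7 m from the left end):
Hanging mass: 34 × 9.81 = 333.5 N down at 2.6 m → arm 0.9 m, τ = 333.5 × 0.9 = 300.2 N·m clockwise.
Potted plant: 3.8 × 9.81 = 37.28 N down at 3.4 m → arm 1.7 m, τ = 37.28 × 1.7 = 63.38 N·m clockwise.
Box: 7.2 × 9.81 = 70.63 N down at 1.1 m → arm 0.6 m, τ = 70.63 × 0.6 = 42.38 N·m counterclockwise.
Net moment of known loads = 321.2 N·m clockwise.
An unknown mass m at 0.28 m has arm 1.42 m; its moment is m·g·1.42 counterclockwise.
Στ = 0 ⇒ m × 9.81 × 1.42 = 321.2 ⇒ m = 321.2 / (9.81 × 1.42) = 23.1 kg.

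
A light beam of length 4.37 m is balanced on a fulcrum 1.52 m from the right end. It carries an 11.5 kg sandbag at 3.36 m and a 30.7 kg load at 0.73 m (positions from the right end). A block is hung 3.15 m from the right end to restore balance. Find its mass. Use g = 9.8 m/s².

m ≈ 1.9 kg

Take moments about the fulcrum (at 1.52 m from the right end).
Sandbag: 11.5 × 9.8 = 112.7 N down at 3.36 m → arm 1.84 m, τ = 112.7 × 1.84 = 207.4 N·m counterclockwise.
Load: 30.7 × 9.8 = 300.9 N down at 0.73 m → arm 0.79 m, τ = 300.9 × 0.79 = 237.7 N·m clockwise.
Net moment of known loads = 30.3 N·m clockwise.
An unknown mass m at 3.15 m has arm 1.63 m; its moment is m·g·1.63 counterclockwise.
Balancing moments: m × 9.8 × 1.63 = 30.3, giving m = 30.3 / (9.8 × 1.63) = 1.9 kg.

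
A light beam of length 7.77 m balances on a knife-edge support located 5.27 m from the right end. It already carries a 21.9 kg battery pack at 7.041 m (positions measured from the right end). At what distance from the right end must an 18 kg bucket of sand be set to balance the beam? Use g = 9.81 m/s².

Sum moments about the knife-edge support (at 5.27 m from the right end) (the support reaction has zero arm there).
Battery pack: 21.9 × 9.81 = 214.8 N down at 7.041 m → arm 1.771 m, τ = 214.8 × 1.771 = 380.4 N·m counterclockwise.
Net moment of existing loads = 380.4 N·m counterclockwise.
The bucket of sand weighs 18 × 9.81 = 176.6 N and must supply an equal clockwise moment, so its lever arm about the knife-edge support is 380.4 / 176.6 = 2.15 m.
That puts it at 5.27 − 2.15 = 3.12 m from the right end.

x ≈ 3.12 m from the right end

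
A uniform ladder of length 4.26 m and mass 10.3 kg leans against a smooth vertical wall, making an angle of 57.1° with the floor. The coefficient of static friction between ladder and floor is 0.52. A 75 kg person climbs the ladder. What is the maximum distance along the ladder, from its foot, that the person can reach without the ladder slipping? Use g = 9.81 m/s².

d ≈ 3.6 m

Taking torques about the foot of the ladder:
Ladder weight 10.3×9.81 = 101 N acts at 2.13 m along the ladder; its horizontal arm is 2.13·cos57.1° = 1.157 m → τ = 116.9 N·m clockwise.
Person weight 75×9.81 = 735.8 N at distance d → arm d·cos57.1° → τ = 735.8·d·0.5432 clockwise.
Wall normal N at the top has arm L sinθ = 3.577 m counterclockwise, so Στ = 0 gives N·3.577 = 116.9 + 399.7·d.
ΣFy = 0 ⇒ N_floor = 836.8 N, so the maximum friction is μ_s·N_floor = 0.52×836.8 = 435.1 N. ΣFx = 0 ⇒ N_wall = f, so at the slipping point N = 435.1 N.
Substituting: 435.1×3.577 = 116.9 + 399.7·d ⇒ d = (1556 − 116.9) / 399.7 = 3.6 m.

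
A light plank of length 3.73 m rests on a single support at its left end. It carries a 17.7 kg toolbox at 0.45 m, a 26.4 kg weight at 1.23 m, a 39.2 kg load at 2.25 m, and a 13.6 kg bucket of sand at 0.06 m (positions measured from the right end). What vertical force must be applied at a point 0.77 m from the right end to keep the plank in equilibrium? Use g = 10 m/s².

Choose the left end as the axis so the unknown pivot reaction has zero arm there.
Toolbox: 17.7 × 10 = 177 N down at 0.45 m → arm 3.28 m, τ = 177 × 3.28 = 580.6 N·m clockwise.
Weight: 26.4 × 10 = 264 N down at 1.23 m → arm 2.5 m, τ = 264 × 2.5 = 660 N·m clockwise.
Load: 39.2 × 10 = 392 N down at 2.25 m → arm 1.48 m, τ = 392 × 1.48 = 580.2 N·m clockwise.
Bucket of sand: 13.6 × 10 = 136 N down at 0.06 m → arm 3.67 m, τ = 136 × 3.67 = 499.1 N·m clockwise.
Net moment of the loads = 2320 N·m clockwise.
The upward force F acts at a point 0.77 m from the right end, arm 2.96 m, giving F × 2.96 counterclockwise.
For rotational equilibrium, F × 2.96 = 2320, so F = 2320 / 2.96 = 784 N.

F ≈ 784 N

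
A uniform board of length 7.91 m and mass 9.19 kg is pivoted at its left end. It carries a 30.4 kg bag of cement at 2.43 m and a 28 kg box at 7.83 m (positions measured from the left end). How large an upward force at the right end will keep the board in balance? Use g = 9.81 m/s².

F ≈ 409 N

Take moments about the left end.
Beam weight: 9.19 × 9.81 = 90.15 N down at 3.955 m → arm 3.955 m, τ = 90.15 × 3.955 = 356.5 N·m clockwise.
Bag of cement: 30.4 × 9.81 = 298.2 N down at 2.43 m → arm 2.43 m, τ = 298.2 × 2.43 = 724.6 N·m clockwise.
Box: 28 × 9.81 = 274.7 N down at 7.83 m → arm 7.83 m, τ = 274.7 × 7.83 = 2151 N·m clockwise.
Net moment of the loads = 3232 N·m clockwise.
The upward force F acts at the right end, arm 7.91 m, giving F × 7.91 counterclockwise.
Balancing moments: F × 7.91 = 3232, giving F = 3232 / 7.91 = 409 N.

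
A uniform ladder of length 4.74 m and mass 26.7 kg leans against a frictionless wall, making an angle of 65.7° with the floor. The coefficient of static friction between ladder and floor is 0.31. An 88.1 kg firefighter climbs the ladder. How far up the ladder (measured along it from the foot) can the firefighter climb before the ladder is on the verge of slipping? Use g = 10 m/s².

d ≈ 3.52 m

Choose the foot of the ladder as the axis so the floor normal and friction both act there and drop out.
Ladder weight 26.7×10 = 267 N acts at 2.37 m along the ladder; its horizontal arm is 2.37·cos65.7° = 0.9753 m → τ = 260.4 N·m clockwise.
Firefighter weight 88.1×10 = 881 N at distance d → arm d·cos65.7° → τ = 881·d·0.4115 clockwise.
Wall normal N at the top has arm L sinθ = 4.32 m counterclockwise, so Στ = 0 gives N·4.32 = 260.4 + 362.5·d.
ΣFy = 0 ⇒ N_floor = 1148 N, so the maximum friction is μ_s·N_floor = 0.31×1148 = 355.9 N. ΣFx = 0 ⇒ N_wall = f, so at the slipping point N = 355.9 N.
Substituting: 355.9×4.32 = 260.4 + 362.5·d ⇒ d = (1537 − 260.4) / 362.5 = 3.52 m.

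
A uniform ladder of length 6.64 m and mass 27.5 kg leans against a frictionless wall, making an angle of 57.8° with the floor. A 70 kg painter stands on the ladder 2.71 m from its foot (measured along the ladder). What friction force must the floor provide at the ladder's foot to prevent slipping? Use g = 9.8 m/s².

Take moments about the foot of the ladder.
Ladder weight 27.5×9.8 = 269.5 N acts at 3.32 m along the ladder; its horizontal arm is 3.32·cos57.8° = 1.769 m → τ = 476.7 N·m clockwise.
Painter: 70×9.8 = 686 N at 2.71 m → arm 1.444 m → τ = 990.6 N·m clockwise.
Wall normal N acts horizontally at the top; its moment arm is the height L sinθ = 6.64·sin57.8° = 5.619 m, counterclockwise.
Setting net torque to zero: N × 5.619 = 1467 → N = 261 N.
ΣFx = 0: friction at the foot balances the wall's push, so f = N_wall = 261 N.

f ≈ 261 N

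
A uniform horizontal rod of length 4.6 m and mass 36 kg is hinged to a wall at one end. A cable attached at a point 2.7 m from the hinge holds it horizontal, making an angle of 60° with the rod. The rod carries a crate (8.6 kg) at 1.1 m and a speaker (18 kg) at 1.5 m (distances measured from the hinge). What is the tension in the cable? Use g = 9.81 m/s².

Take moments about the hinge.
Beam weight: 36 × 9.81 = 353.2 N down at 2.3 m → arm 2.3 m, τ = 353.2 × 2.3 = 812.4 N·m clockwise.
Crate: 8.6 × 9.81 = 84.37 N down at 1.1 m → arm 1.1 m, τ = 84.37 × 1.1 = 92.81 N·m clockwise.
Speaker: 18 × 9.81 = 176.6 N down at 1.5 m → arm 1.5 m, τ = 176.6 × 1.5 = 264.9 N·m clockwise.
Total clockwise load moment = 1170 N·m.
The cable tension T acts at 2.7 m; only its component perpendicular to the rod, T sinθ, produces torque. sin 60° = 0.866.
Στ = 0 ⇒ T × 2.7 × 0.866 = 1170 ⇒ T = 1170 / 2.338 = 500 N.

T ≈ 500 N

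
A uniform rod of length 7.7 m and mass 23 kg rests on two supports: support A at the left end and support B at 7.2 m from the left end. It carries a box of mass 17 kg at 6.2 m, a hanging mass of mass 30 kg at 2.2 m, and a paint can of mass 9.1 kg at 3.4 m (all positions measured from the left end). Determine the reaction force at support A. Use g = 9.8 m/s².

R_A ≈ 379 N

Take moments about support B.
Beam weight: 23 × 9.8 = 225.4 N down at 3.85 m → arm 3.35 m, τ = 225.4 × 3.35 = 755.1 N·m counterclockwise.
Box: 17 × 9.8 = 166.6 N down at 6.2 m → arm 1 m, τ = 166.6 × 1 = 166.6 N·m counterclockwise.
Hanging mass: 30 × 9.8 = 294 N down at 2.2 m → arm 5 m, τ = 294 × 5 = 1470 N·m counterclockwise.
Paint can: 9.1 × 9.8 = 89.18 N down at 3.4 m → arm 3.8 m, τ = 89.18 × 3.8 = 338.9 N·m counterclockwise.
Net load moment about support B = 2731 N·m counterclockwise.
Reaction R at support A is upward at 0 m, arm 7.2 m → moment R × 7.2 clockwise.
Setting net torque to zero: R × 7.2 = 2731 → R = 379 N.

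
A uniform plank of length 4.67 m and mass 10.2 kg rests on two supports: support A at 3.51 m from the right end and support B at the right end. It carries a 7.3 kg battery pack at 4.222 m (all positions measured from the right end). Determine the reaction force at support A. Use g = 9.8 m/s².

About support B:
Beam weight: 10.2 × 9.8 = 99.96 N down at 2.335 m → arm 2.335 m, τ = 99.96 × 2.335 = 233.4 N·m counterclockwise.
Battery pack: 7.3 × 9.8 = 71.54 N down at 4.222 m → arm 4.222 m, τ = 71.54 × 4.222 = 302 N·m counterclockwise.
Net load moment about support B = 535.4 N·m counterclockwise.
Reaction R at support A is upward at 3.51 m, arm 3.51 m → moment R × 3.51 clockwise.
Στ = 0 ⇒ R × 3.51 = 535.4 ⇒ R = 153 N.

R_A ≈ 153 N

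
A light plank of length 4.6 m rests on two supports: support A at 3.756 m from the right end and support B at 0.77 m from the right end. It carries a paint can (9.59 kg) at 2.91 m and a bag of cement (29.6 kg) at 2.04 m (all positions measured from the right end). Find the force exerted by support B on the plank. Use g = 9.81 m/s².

R_B ≈ 194 N

Sum moments about support A (its reaction then has zero moment arm).
Paint can: 9.59 × 9.81 = 94.08 N down at 2.91 m → arm 0.846 m, τ = 94.08 × 0.846 = 79.59 N·m clockwise.
Bag of cement: 29.6 × 9.81 = 290.4 N down at 2.04 m → arm 1.716 m, τ = 290.4 × 1.716 = 498.3 N·m clockwise.
Net load moment about support A = 577.9 N·m clockwise.
Reaction R at support B is upward at 0.77 m, arm 2.986 m → moment R × 2.986 counterclockwise.
Στ = 0 ⇒ R × 2.986 = 577.9 ⇒ R = 194 N.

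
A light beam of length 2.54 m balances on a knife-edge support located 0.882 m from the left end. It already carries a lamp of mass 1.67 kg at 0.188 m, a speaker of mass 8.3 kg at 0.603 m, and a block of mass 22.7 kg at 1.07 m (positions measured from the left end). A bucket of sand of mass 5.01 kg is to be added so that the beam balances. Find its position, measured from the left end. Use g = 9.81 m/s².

x ≈ 0.724 m from the left end

Taking torques about the knife-edge support (at 0.882 m from the left end):
Lamp: 1.67 × 9.81 = 16.38 N down at 0.188 m → arm 0.694 m, τ = 16.38 × 0.694 = 11.37 N·m counterclockwise.
Speaker: 8.3 × 9.81 = 81.42 N down at 0.603 m → arm 0.279 m, τ = 81.42 × 0.279 = 22.72 N·m counterclockwise.
Block: 22.7 × 9.81 = 222.7 N down at 1.07 m → arm 0.188 m, τ = 222.7 × 0.188 = 41.87 N·m clockwise.
Net moment of existing loads = 7.78 N·m clockwise.
The bucket of sand weighs 5.01 × 9.81 = 49.15 N and must supply an equal counterclockwise moment, so its lever arm about the knife-edge support is 7.78 / 49.15 = 0.158 m.
That puts it at 0.882 − 0.158 = 0.724 m from the left end.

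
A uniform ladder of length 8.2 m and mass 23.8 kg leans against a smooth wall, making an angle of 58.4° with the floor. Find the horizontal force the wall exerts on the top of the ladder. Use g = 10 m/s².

N_wall ≈ 73.2 N

Choose the foot of the ladder as the axis so the floor normal and friction both act there and drop out.
Ladder weight 23.8×10 = 238 N acts at 4.1 m along the ladder; its horizontal arm is 4.1·cos58.4° = 2.148 m → τ = 511.2 N·m clockwise.
Wall normal N acts horizontally at the top; its moment arm is the height L sinθ = 8.2·sin58.4° = 6.984 m, counterclockwise.
For rotational equilibrium, N × 6.984 = 511.2, so N = 73.2 N.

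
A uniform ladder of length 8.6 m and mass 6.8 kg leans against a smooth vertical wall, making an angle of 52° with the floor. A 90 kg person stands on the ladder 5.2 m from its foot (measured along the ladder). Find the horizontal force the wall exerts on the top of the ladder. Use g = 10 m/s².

N_wall ≈ 452 N

About the foot of the ladder:
Ladder weight 6.8×10 = 68 N acts at 4.3 m along the ladder; its horizontal arm is 4.3·cos52° = 2.647 m → τ = 180 N·m clockwise.
Person: 90×10 = 900 N at 5.2 m → arm 3.201 m → τ = 2881 N·m clockwise.
Wall normal N acts horizontally at the top; its moment arm is the height L sinθ = 8.6·sin52° = 6.777 m, counterclockwise.
Στ = 0 ⇒ N × 6.777 = 3061 ⇒ N = 452 N.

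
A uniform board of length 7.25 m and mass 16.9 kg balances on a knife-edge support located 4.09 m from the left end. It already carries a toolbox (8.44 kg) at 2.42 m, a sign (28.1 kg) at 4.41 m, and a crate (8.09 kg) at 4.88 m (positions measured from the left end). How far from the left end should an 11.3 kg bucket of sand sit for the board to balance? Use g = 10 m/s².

x ≈ 4.67 m from the left end

Sum moments about the knife-edge support (at 4.09 m from the left end) (the support reaction has zero arm there).
Beam weight: 16.9 × 10 = 169 N down at 3.625 m → arm 0.465 m, τ = 169 × 0.465 = 78.59 N·m counterclockwise.
Toolbox: 8.44 × 10 = 84.4 N down at 2.42 m → arm 1.67 m, τ = 84.4 × 1.67 = 140.9 N·m counterclockwise.
Sign: 28.1 × 10 = 281 N down at 4.41 m → arm 0.32 m, τ = 281 × 0.32 = 89.92 N·m clockwise.
Crate: 8.09 × 10 = 80.9 N down at 4.88 m → arm 0.79 m, τ = 80.9 × 0.79 = 63.91 N·m clockwise.
Net moment of existing loads = 65.66 N·m counterclockwise.
The bucket of sand weighs 11.3 × 10 = 113 N and must supply an equal clockwise moment, so its lever arm about the knife-edge support is 65.66 / 113 = 0.581 m.
That puts it at 4.09 + 0.581 = 4.67 m from the left end.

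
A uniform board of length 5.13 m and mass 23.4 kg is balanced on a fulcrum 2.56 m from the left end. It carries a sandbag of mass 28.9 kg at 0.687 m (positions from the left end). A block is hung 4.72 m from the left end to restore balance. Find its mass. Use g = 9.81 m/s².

Sum moments about the fulcrum (at 2.56 m from the left end) (the support reaction has zero arm there).
Beam weight: 23.4 × 9.81 = 229.6 N down at 2.565 m → arm 0.005 m, τ = 229.6 × 0.005 = 1.148 N·m clockwise.
Sandbag: 28.9 × 9.81 = 283.5 N down at 0.687 m → arm 1.873 m, τ = 283.5 × 1.873 = 531 N·m counterclockwise.
Net moment of known loads = 529.9 N·m counterclockwise.
An unknown mass m at 4.72 m has arm 2.16 m; its moment is m·g·2.16 clockwise.
Setting net torque to zero: m × 9.81 × 2.16 = 529.9 → m = 529.9 / (9.81 × 2.16) = 25 kg.

m ≈ 25 kg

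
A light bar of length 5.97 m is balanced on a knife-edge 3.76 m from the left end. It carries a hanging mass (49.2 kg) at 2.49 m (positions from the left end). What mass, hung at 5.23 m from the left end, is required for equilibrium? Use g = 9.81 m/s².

m ≈ 42.5 kg

About the knife-edge (at 3.76 m from the left end):
Hanging mass: 49.2 × 9.81 = 482.7 N down at 2.49 m → arm 1.27 m, τ = 482.7 × 1.27 = 613 N·m counterclockwise.
Net moment of known loads = 613 N·m counterclockwise.
An unknown mass m at 5.23 m has arm 1.47 m; its moment is m·g·1.47 clockwise.
Setting net torque to zero: m × 9.81 × 1.47 = 613 → m = 613 / (9.81 × 1.47) = 42.5 kg.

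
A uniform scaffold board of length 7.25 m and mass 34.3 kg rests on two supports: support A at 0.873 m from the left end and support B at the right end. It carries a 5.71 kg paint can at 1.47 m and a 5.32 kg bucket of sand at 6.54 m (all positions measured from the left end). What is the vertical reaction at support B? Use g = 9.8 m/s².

Taking torques about support A:
Beam weight: 34.3 × 9.8 = 336.1 N down at 3.625 m → arm 2.752 m, τ = 336.1 × 2.752 = 924.9 N·m clockwise.
Paint can: 5.71 × 9.8 = 55.96 N down at 1.47 m → arm 0.597 m, τ = 55.96 × 0.597 = 33.41 N·m clockwise.
Bucket of sand: 5.32 × 9.8 = 52.14 N down at 6.54 m → arm 5.667 m, τ = 52.14 × 5.667 = 295.5 N·m clockwise.
Net load moment about support A = 1254 N·m clockwise.
Reaction R at support B is upward at 7.25 m, arm 6.377 m → moment R × 6.377 counterclockwise.
Setting net torque to zero: R × 6.377 = 1254 → R = 197 N.

R_B ≈ 197 N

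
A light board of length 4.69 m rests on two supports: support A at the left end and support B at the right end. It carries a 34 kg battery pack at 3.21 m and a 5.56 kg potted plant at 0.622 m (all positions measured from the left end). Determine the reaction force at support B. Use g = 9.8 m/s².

R_B ≈ 235 N

About support A:
Battery pack: 34 × 9.8 = 333.2 N down at 3.21 m → arm 3.21 m, τ = 333.2 × 3.21 = 1070 N·m clockwise.
Potted plant: 5.56 × 9.8 = 54.49 N down at 0.622 m → arm 0.622 m, τ = 54.49 × 0.622 = 33.89 N·m clockwise.
Net load moment about support A = 1104 N·m clockwise.
Reaction R at support B is upward at 4.69 m, arm 4.69 m → moment R × 4.69 counterclockwise.
Στ = 0 ⇒ R × 4.69 = 1104 ⇒ R = 235 N.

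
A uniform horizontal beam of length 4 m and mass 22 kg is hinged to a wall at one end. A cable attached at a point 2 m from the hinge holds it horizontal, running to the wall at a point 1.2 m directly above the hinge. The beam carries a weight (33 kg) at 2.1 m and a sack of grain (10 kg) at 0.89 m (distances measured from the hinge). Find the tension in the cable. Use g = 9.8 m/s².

Choose the hinge as the axis so the unknown hinge reaction has zero arm there.
Beam weight: 22 × 9.8 = 215.6 N down at 2 m → arm 2 m, τ = 215.6 × 2 = 431.2 N·m clockwise.
Weight: 33 × 9.8 = 323.4 N down at 2.1 m → arm 2.1 m, τ = 323.4 × 2.1 = 679.1 N·m clockwise.
Sack of grain: 10 × 9.8 = 98 N down at 0.89 m → arm 0.89 m, τ = 98 × 0.89 = 87.22 N·m clockwise.
Total clockwise load moment = 1198 N·m.
The cable tension T acts at 2 m; only its component perpendicular to the beam, T sinθ, produces torque. sinθ = h/√(h²+d²) = 1.2/√(1.2²+2²) = 0.5145.
Setting net torque to zero: T × 2 × 0.5145 = 1198 → T = 1198 / 1.029 = 1160 N.

T ≈ 1160 N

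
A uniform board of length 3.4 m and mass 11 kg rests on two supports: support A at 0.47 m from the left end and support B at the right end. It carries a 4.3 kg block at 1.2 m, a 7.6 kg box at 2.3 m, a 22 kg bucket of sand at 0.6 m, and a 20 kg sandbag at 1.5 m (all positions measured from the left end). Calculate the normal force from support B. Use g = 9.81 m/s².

Taking torques about support A:
Beam weight: 11 × 9.81 = 107.9 N down at 1.7 m → arm 1.23 m, τ = 107.9 × 1.23 = 132.7 N·m clockwise.
Block: 4.3 × 9.81 = 42.18 N down at 1.2 m → arm 0.73 m, τ = 42.18 × 0.73 = 30.79 N·m clockwise.
Box: 7.6 × 9.81 = 74.56 N down at 2.3 m → arm 1.83 m, τ = 74.56 × 1.83 = 136.4 N·m clockwise.
Bucket of sand: 22 × 9.81 = 215.8 N down at 0.6 m → arm 0.13 m, τ = 215.8 × 0.13 = 28.05 N·m clockwise.
Sandbag: 20 × 9.81 = 196.2 N down at 1.5 m → arm 1.03 m, τ = 196.2 × 1.03 = 202.1 N·m clockwise.
Net load moment about support A = 530 N·m clockwise.
Reaction R at support B is upward at 3.4 m, arm 2.93 m → moment R × 2.93 counterclockwise.
Setting net torque to zero: R × 2.93 = 530 → R = 181 N.

R_B ≈ 181 N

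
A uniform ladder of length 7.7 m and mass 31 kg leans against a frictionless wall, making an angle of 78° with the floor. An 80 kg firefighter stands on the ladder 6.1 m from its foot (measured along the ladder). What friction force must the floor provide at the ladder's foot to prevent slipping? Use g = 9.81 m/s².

Taking torques about the foot of the ladder:
Ladder weight 31×9.81 = 304.1 N acts at 3.85 m along the ladder; its horizontal arm is 3.85·cos78° = 0.8005 m → τ = 243.4 N·m clockwise.
Firefighter: 80×9.81 = 784.8 N at 6.1 m → arm 1.268 m → τ = 995.1 N·m clockwise.
Wall normal N acts horizontally at the top; its moment arm is the height L sinθ = 7.7·sin78° = 7.532 m, counterclockwise.
For rotational equilibrium, N × 7.532 = 1238, so N = 164 N.
ΣFx = 0: friction at the foot balances the wall's push, so f = N_wall = 164 N.

f ≈ 164 N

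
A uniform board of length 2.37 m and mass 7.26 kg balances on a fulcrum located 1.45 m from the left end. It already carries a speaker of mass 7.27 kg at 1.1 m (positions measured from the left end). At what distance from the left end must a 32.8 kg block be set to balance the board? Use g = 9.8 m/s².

x ≈ 1.59 m from the left end

Choose the fulcrum (at 1.45 m from the left end) as the axis so the support reaction has zero arm there.
Beam weight: 7.26 × 9.8 = 71.15 N down at 1.185 m → arm 0.265 m, τ = 71.15 × 0.265 = 18.85 N·m counterclockwise.
Speaker: 7.27 × 9.8 = 71.25 N down at 1.1 m → arm 0.35 m, τ = 71.25 × 0.35 = 24.94 N·m counterclockwise.
Net moment of existing loads = 43.79 N·m counterclockwise.
The block weighs 32.8 × 9.8 = 321.4 N and must supply an equal clockwise moment, so its lever arm about the fulcrum is 43.79 / 321.4 = 0.136 m.
That puts it at 1.45 + 0.136 = 1.59 m from the left end.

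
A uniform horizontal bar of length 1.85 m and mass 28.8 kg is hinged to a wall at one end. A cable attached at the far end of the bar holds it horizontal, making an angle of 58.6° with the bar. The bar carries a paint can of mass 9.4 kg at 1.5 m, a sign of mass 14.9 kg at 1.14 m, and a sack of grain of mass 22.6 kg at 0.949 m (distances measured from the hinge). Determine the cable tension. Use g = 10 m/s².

Take moments about the hinge.
Beam weight: 28.8 × 10 = 288 N down at 0.925 m → arm 0.925 m, τ = 288 × 0.925 = 266.4 N·m clockwise.
Paint can: 9.4 × 10 = 94 N down at 1.5 m → arm 1.5 m, τ = 94 × 1.5 = 141 N·m clockwise.
Sign: 14.9 × 10 = 149 N down at 1.14 m → arm 1.14 m, τ = 149 × 1.14 = 169.9 N·m clockwise.
Sack of grain: 22.6 × 10 = 226 N down at 0.949 m → arm 0.949 m, τ = 226 × 0.949 = 214.5 N·m clockwise.
Total clockwise load moment = 791.8 N·m.
The cable tension T acts at 1.85 m; only its component perpendicular to the bar, T sinθ, produces torque. sin 58.6° = 0.8536.
Στ = 0 ⇒ T × 1.85 × 0.8536 = 791.8 ⇒ T = 791.8 / 1.579 = 501 N.

T ≈ 501 N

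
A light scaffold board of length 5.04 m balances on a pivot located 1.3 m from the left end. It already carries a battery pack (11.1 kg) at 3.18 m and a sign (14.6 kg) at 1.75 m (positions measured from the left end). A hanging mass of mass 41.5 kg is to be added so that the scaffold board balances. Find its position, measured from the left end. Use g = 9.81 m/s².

About the pivot (at 1.3 m from the left end):
Battery pack: 11.1 × 9.81 = 108.9 N down at 3.18 m → arm 1.88 m, τ = 108.9 × 1.88 = 204.7 N·m clockwise.
Sign: 14.6 × 9.81 = 143.2 N down at 1.75 m → arm 0.45 m, τ = 143.2 × 0.45 = 64.44 N·m clockwise.
Net moment of existing loads = 269.1 N·m clockwise.
The hanging mass weighs 41.5 × 9.81 = 407.1 N and must supply an equal counterclockwise moment, so its lever arm about the pivot is 269.1 / 407.1 = 0.661 m.
That puts it at 1.3 − 0.661 = 0.639 m from the left end.

x ≈ 0.639 m from the left end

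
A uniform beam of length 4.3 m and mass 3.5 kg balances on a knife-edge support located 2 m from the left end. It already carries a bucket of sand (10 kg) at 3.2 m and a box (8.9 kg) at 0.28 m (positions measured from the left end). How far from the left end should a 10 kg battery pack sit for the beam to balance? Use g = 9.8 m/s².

About the knife-edge support (at 2 m from the left end):
Beam weight: 3.5 × 9.8 = 34.3 N down at 2.15 m → arm 0.15 m, τ = 34.3 × 0.15 = 5.145 N·m clockwise.
Bucket of sand: 10 × 9.8 = 98 N down at 3.2 m → arm 1.2 m, τ = 98 × 1.2 = 117.6 N·m clockwise.
Box: 8.9 × 9.8 = 87.22 N down at 0.28 m → arm 1.72 m, τ = 87.22 × 1.72 = 150 N·m counterclockwise.
Net moment of existing loads = 27.26 N·m counterclockwise.
The battery pack weighs 10 × 9.8 = 98 N and must supply an equal clockwise moment, so its lever arm about the knife-edge support is 27.26 / 98 = 0.278 m.
That puts it at 2 + 0.278 = 2.28 m from the left end.

x ≈ 2.28 m from the left end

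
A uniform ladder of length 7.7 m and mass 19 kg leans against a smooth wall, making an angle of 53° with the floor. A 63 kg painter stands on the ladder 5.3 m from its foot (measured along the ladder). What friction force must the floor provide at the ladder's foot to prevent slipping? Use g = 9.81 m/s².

f ≈ 391 N

Choose the foot of the ladder as the axis so the floor normal and friction both act there and drop out.
Ladder weight 19×9.81 = 186.4 N acts at 3.85 m along the ladder; its horizontal arm is 3.85·cos53° = 2.317 m → τ = 431.9 N·m clockwise.
Painter: 63×9.81 = 618 N at 5.3 m → arm 3.19 m → τ = 1971 N·m clockwise.
Wall normal N acts horizontally at the top; its moment arm is the height L sinθ = 7.7·sin53° = 6.149 m, counterclockwise.
For rotational equilibrium, N × 6.149 = 2403, so N = 391 N.
ΣFx = 0: friction at the foot balances the wall's push, so f = N_wall = 391 N.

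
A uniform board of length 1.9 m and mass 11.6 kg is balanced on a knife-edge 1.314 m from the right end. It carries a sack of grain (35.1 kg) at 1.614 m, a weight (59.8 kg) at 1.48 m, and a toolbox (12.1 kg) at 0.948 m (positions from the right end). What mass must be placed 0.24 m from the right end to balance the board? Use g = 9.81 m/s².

m ≈ 11 kg

Take moments about the knife-edge (at 1.314 m from the right end).
Beam weight: 11.6 × 9.81 = 113.8 N down at 0.95 m → arm 0.364 m, τ = 113.8 × 0.364 = 41.42 N·m clockwise.
Sack of grain: 35.1 × 9.81 = 344.3 N down at 1.614 m → arm 0.3 m, τ = 344.3 × 0.3 = 103.3 N·m counterclockwise.
Weight: 59.8 × 9.81 = 586.6 N down at 1.48 m → arm 0.166 m, τ = 586.6 × 0.166 = 97.38 N·m counterclockwise.
Toolbox: 12.1 × 9.81 = 118.7 N down at 0.948 m → arm 0.366 m, τ = 118.7 × 0.366 = 43.44 N·m clockwise.
Net moment of known loads = 115.8 N·m counterclockwise.
An unknown mass m at 0.24 m has arm 1.074 m; its moment is m·g·1.074 clockwise.
Setting net torque to zero: m × 9.81 × 1.074 = 115.8 → m = 115.8 / (9.81 × 1.074) = 11 kg.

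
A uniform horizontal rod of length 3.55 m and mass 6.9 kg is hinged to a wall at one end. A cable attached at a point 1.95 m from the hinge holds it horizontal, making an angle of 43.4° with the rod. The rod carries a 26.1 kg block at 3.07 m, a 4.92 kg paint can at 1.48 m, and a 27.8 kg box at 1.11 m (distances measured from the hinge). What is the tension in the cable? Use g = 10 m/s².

Sum moments about the hinge (the unknown hinge reaction has zero arm there).
Beam weight: 6.9 × 10 = 69 N down at 1.775 m → arm 1.775 m, τ = 69 × 1.775 = 122.5 N·m clockwise.
Block: 26.1 × 10 = 261 N down at 3.07 m → arm 3.07 m, τ = 261 × 3.07 = 801.3 N·m clockwise.
Paint can: 4.92 × 10 = 49.2 N down at 1.48 m → arm 1.48 m, τ = 49.2 × 1.48 = 72.82 N·m clockwise.
Box: 27.8 × 10 = 278 N down at 1.11 m → arm 1.11 m, τ = 278 × 1.11 = 308.6 N·m clockwise.
Total clockwise load moment = 1305 N·m.
The cable tension T acts at 1.95 m; only its component perpendicular to the rod, T sinθ, produces torque. sin 43.4° = 0.6871.
Setting net torque to zero: T × 1.95 × 0.6871 = 1305 → T = 1305 / 1.34 = 974 N.

T ≈ 974 N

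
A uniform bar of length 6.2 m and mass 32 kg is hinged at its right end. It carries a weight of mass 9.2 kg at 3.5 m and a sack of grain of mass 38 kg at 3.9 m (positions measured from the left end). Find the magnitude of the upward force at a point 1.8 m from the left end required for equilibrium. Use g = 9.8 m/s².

About the right end:
Beam weight: 32 × 9.8 = 313.6 N down at 3.1 m → arm 3.1 m, τ = 313.6 × 3.1 = 972.2 N·m counterclockwise.
Weight: 9.2 × 9.8 = 90.16 N down at 3.5 m → arm 2.7 m, τ = 90.16 × 2.7 = 243.4 N·m counterclockwise.
Sack of grain: 38 × 9.8 = 372.4 N down at 3.9 m → arm 2.3 m, τ = 372.4 × 2.3 = 856.5 N·m counterclockwise.
Net moment of the loads = 2072 N·m counterclockwise.
The upward force F acts at a point 1.8 m from the left end, arm 4.4 m, giving F × 4.4 clockwise.
Balancing moments: F × 4.4 = 2072, giving F = 2072 / 4.4 = 471 N.

F ≈ 471 N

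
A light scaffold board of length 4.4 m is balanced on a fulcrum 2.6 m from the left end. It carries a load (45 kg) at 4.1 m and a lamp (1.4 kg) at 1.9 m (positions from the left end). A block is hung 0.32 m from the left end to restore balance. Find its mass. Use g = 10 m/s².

m ≈ 29.2 kg

Choose the fulcrum (at 2.6 m from the left end) as the axis so the support reaction has zero arm there.
Load: 45 × 10 = 450 N down at 4.1 m → arm 1.5 m, τ = 450 × 1.5 = 675 N·m clockwise.
Lamp: 1.4 × 10 = 14 N down at 1.9 m → arm 0.7 m, τ = 14 × 0.7 = 9.8 N·m counterclockwise.
Net moment of known loads = 665.2 N·m clockwise.
An unknown mass m at 0.32 m has arm 2.28 m; its moment is m·g·2.28 counterclockwise.
Στ = 0 ⇒ m × 10 × 2.28 = 665.2 ⇒ m = 665.2 / (10 × 2.28) = 29.2 kg.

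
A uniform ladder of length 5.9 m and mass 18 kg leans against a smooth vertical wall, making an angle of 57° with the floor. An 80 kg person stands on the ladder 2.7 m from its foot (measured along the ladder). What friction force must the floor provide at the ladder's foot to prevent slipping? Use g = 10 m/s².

f ≈ 296 N

Sum moments about the foot of the ladder (the floor normal and friction both act there and drop out).
Ladder weight 18×10 = 180 N acts at 2.95 m along the ladder; its horizontal arm is 2.95·cos57° = 1.607 m → τ = 289.3 N·m clockwise.
Person: 80×10 = 800 N at 2.7 m → arm 1.471 m → τ = 1177 N·m clockwise.
Wall normal N acts horizontally at the top; its moment arm is the height L sinθ = 5.9·sin57° = 4.948 m, counterclockwise.
Στ = 0 ⇒ N × 4.948 = 1466 ⇒ N = 296 N.
ΣFx = 0: friction at the foot balances the wall's push, so f = N_wall = 296 N.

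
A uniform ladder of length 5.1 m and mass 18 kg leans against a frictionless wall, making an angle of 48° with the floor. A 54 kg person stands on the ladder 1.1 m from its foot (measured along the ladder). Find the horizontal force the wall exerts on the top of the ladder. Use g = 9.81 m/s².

N_wall ≈ 182 N

About the foot of the ladder:
Ladder weight 18×9.81 = 176.6 N acts at 2.55 m along the ladder; its horizontal arm is 2.55·cos48° = 1.706 m → τ = 301.3 N·m clockwise.
Person: 54×9.81 = 529.7 N at 1.1 m → arm 0.736 m → τ = 389.9 N·m clockwise.
Wall normal N acts horizontally at the top; its moment arm is the height L sinθ = 5.1·sin48° = 3.79 m, counterclockwise.
Balancing moments: N × 3.79 = 691.2, giving N = 182 N.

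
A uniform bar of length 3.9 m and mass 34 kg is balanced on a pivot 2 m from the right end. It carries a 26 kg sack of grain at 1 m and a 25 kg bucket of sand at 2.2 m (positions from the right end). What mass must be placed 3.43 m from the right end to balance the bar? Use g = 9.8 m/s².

About the pivot (at 2 m from the right end):
Beam weight: 34 × 9.8 = 333.2 N down at 1.95 m → arm 0.05 m, τ = 333.2 × 0.05 = 16.66 N·m clockwise.
Sack of grain: 26 × 9.8 = 254.8 N down at 1 m → arm 1 m, τ = 254.8 × 1 = 254.8 N·m clockwise.
Bucket of sand: 25 × 9.8 = 245 N down at 2.2 m → arm 0.2 m, τ = 245 × 0.2 = 49 N·m counterclockwise.
Net moment of known loads = 222.5 N·m clockwise.
An unknown mass m at 3.43 m has arm 1.43 m; its moment is m·g·1.43 counterclockwise.
Στ = 0 ⇒ m × 9.8 × 1.43 = 222.5 ⇒ m = 222.5 / (9.8 × 1.43) = 15.9 kg.

m ≈ 15.9 kg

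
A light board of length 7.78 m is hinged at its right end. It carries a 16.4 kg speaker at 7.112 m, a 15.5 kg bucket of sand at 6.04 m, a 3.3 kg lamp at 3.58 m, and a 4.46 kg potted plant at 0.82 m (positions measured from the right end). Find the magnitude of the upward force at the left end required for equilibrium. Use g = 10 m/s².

F ≈ 290 N

Choose the right end as the axis so the unknown pivot reaction has zero arm there.
Speaker: 16.4 × 10 = 164 N down at 7.112 m → arm 7.112 m, τ = 164 × 7.112 = 1166 N·m counterclockwise.
Bucket of sand: 15.5 × 10 = 155 N down at 6.04 m → arm 6.04 m, τ = 155 × 6.04 = 936.2 N·m counterclockwise.
Lamp: 3.3 × 10 = 33 N down at 3.58 m → arm 3.58 m, τ = 33 × 3.58 = 118.1 N·m counterclockwise.
Potted plant: 4.46 × 10 = 44.6 N down at 0.82 m → arm 0.82 m, τ = 44.6 × 0.82 = 36.57 N·m counterclockwise.
Net moment of the loads = 2257 N·m counterclockwise.
The upward force F acts at the left end, arm 7.78 m, giving F × 7.78 clockwise.
Στ = 0 ⇒ F × 7.78 = 2257 ⇒ F = 2257 / 7.78 = 290 N.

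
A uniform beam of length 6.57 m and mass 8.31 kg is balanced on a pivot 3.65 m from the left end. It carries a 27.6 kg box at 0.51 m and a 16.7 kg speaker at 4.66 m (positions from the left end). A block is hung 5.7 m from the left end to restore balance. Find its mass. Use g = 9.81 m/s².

m ≈ 35.5 kg

Choose the pivot (at 3.65 m from the left end) as the axis so the support reaction has zero arm there.
Beam weight: 8.31 × 9.81 = 81.52 N down at 3.285 m → arm 0.365 m, τ = 81.52 × 0.365 = 29.75 N·m counterclockwise.
Box: 27.6 × 9.81 = 270.8 N down at 0.51 m → arm 3.14 m, τ = 270.8 × 3.14 = 850.3 N·m counterclockwise.
Speaker: 16.7 × 9.81 = 163.8 N down at 4.66 m → arm 1.01 m, τ = 163.8 × 1.01 = 165.4 N·m clockwise.
Net moment of known loads = 714.6 N·m counterclockwise.
An unknown mass m at 5.7 m has arm 2.05 m; its moment is m·g·2.05 clockwise.
For rotational equilibrium, m × 9.81 × 2.05 = 714.6, so m = 714.6 / (9.81 × 2.05) = 35.5 kg.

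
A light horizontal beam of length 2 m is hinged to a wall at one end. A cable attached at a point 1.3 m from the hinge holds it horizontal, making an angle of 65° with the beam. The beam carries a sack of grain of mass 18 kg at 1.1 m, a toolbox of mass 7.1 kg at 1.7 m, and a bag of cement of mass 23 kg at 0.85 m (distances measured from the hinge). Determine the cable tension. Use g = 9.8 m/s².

Sum moments about the hinge (the unknown hinge reaction has zero arm there).
Sack of grain: 18 × 9.8 = 176.4 N down at 1.1 m → arm 1.1 m, τ = 176.4 × 1.1 = 194 N·m clockwise.
Toolbox: 7.1 × 9.8 = 69.58 N down at 1.7 m → arm 1.7 m, τ = 69.58 × 1.7 = 118.3 N·m clockwise.
Bag of cement: 23 × 9.8 = 225.4 N down at 0.85 m → arm 0.85 m, τ = 225.4 × 0.85 = 191.6 N·m clockwise.
Total clockwise load moment = 503.9 N·m.
The cable tension T acts at 1.3 m; only its component perpendicular to the beam, T sinθ, produces torque. sin 65° = 0.9063.
For rotational equilibrium, T × 1.3 × 0.9063 = 503.9, so T = 503.9 / 1.178 = 428 N.

T ≈ 428 N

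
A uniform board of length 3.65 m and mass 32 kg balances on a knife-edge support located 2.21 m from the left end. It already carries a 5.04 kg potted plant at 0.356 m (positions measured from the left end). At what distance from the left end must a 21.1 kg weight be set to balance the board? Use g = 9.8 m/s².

x ≈ 3.24 m from the left end

Choose the knife-edge support (at 2.21 m from the left end) as the axis so the support reaction has zero arm there.
Beam weight: 32 × 9.8 = 313.6 N down at 1.825 m → arm 0.385 m, τ = 313.6 × 0.385 = 120.7 N·m counterclockwise.
Potted plant: 5.04 × 9.8 = 49.39 N down at 0.356 m → arm 1.854 m, τ = 49.39 × 1.854 = 91.57 N·m counterclockwise.
Net moment of existing loads = 212.3 N·m counterclockwise.
The weight weighs 21.1 × 9.8 = 206.8 N and must supply an equal clockwise moment, so its lever arm about the knife-edge support is 212.3 / 206.8 = 1.03 m.
That puts it at 2.21 + 1.03 = 3.24 m from the left end.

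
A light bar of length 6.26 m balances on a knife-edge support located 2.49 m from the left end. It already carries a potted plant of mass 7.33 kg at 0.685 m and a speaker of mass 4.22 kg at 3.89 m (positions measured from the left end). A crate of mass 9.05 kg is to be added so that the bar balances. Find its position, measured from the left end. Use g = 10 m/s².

x ≈ 3.3 m from the left end

Taking torques about the knife-edge support (at 2.49 m from the left end):
Potted plant: 7.33 × 10 = 73.3 N down at 0.685 m → arm 1.805 m, τ = 73.3 × 1.805 = 132.3 N·m counterclockwise.
Speaker: 4.22 × 10 = 42.2 N down at 3.89 m → arm 1.4 m, τ = 42.2 × 1.4 = 59.08 N·m clockwise.
Net moment of existing loads = 73.22 N·m counterclockwise.
The crate weighs 9.05 × 10 = 90.5 N and must supply an equal clockwise moment, so its lever arm about the knife-edge support is 73.22 / 90.5 = 0.809 m.
That puts it at 2.49 + 0.809 = 3.3 m from the left end.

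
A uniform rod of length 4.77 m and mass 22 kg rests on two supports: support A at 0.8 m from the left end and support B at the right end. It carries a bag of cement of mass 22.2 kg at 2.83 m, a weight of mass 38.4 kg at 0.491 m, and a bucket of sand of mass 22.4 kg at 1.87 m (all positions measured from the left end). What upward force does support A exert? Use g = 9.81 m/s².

Taking torques about support B:
Beam weight: 22 × 9.81 = 215.8 N down at 2.385 m → arm 2.385 m, τ = 215.8 × 2.385 = 514.7 N·m counterclockwise.
Bag of cement: 22.2 × 9.81 = 217.8 N down at 2.83 m → arm 1.94 m, τ = 217.8 × 1.94 = 422.5 N·m counterclockwise.
Weight: 38.4 × 9.81 = 376.7 N down at 0.491 m → arm 4.279 m, τ = 376.7 × 4.279 = 1612 N·m counterclockwise.
Bucket of sand: 22.4 × 9.81 = 219.7 N down at 1.87 m → arm 2.9 m, τ = 219.7 × 2.9 = 637.1 N·m counterclockwise.
Net load moment about support B = 3186 N·m counterclockwise.
Reaction R at support A is upward at 0.8 m, arm 3.97 m → moment R × 3.97 clockwise.
For rotational equilibrium, R × 3.97 = 3186, so R = 803 N.

R_A ≈ 803 N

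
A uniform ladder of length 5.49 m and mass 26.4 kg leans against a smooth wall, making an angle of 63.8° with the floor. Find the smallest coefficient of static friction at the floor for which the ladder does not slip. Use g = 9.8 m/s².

Sum moments about the foot of the ladder (the floor normal and friction both act there and drop out).
Ladder weight 26.4×9.8 = 258.7 N acts at 2.745 m along the ladder; its horizontal arm is 2.745·cos63.8° = 1.212 m → τ = 313.5 N·m clockwise.
Wall normal N acts horizontally at the top; its moment arm is the height L sinθ = 5.49·sin63.8° = 4.926 m, counterclockwise.
Setting net torque to zero: N × 4.926 = 313.5 → N = 63.64 N.
ΣFx = 0 ⇒ f = N_wall = 63.64 N. ΣFy = 0 ⇒ N_floor = 258.7 N.
μ_min = f / N_floor = 63.64 / 258.7 = 0.246.

μ_min ≈ 0.246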